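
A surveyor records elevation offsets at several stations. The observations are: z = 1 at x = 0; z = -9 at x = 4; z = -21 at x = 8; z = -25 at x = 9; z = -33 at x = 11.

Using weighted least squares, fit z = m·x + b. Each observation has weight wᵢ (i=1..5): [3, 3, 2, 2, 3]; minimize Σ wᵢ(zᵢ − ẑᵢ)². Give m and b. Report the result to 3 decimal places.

m = -3.062, b = 2.069

The normal equations are: 701·m + 79·b = -1983;  79·m + 13·b = -215.
(Σwᵢ·x·x = 701, Σwᵢ·x = 79, Σwᵢ·1 = 13, Σwᵢ·x·z = -1983, Σwᵢ·z = -215.)
Eliminating b: 13·(row 1) − 79·(row 2) gives 2872·m = 13·(-1983) − 79·(-215) = -8794, so m = -4397/1436.
Then b = ((-215) − 79·(-4397/1436))/13 = 2971/1436.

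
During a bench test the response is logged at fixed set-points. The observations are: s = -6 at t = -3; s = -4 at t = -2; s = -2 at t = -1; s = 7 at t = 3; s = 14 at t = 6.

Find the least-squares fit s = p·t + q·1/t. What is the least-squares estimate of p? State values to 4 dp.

Sums needed: Σt·t = 59, Σt·1/t = 5, Σ1/t·1/t = 3/2.
And Σt·s = 133, Σ1/t·s = 32/3.
Normal equations: [[59, 5]; [5, 3/2]]·[p, q]ᵀ = [133, 32/3]ᵀ.
Determinant 59·(3/2) − 5² = 127/2.
p = (133·(3/2) − 5·(32/3))/(127/2) = 877/381; q = (59·(32/3) − 5·133)/(127/2) = -214/381.

p = 2.3018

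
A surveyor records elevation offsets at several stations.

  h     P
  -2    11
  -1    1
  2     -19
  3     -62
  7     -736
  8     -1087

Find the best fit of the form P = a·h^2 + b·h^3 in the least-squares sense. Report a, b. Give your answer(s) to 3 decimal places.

a = -1.041, b = -1.994

With design matrix X, XᵀX = [[6611, 49817]; [49817, 380651]] and XᵀP = [-106221, -810907]ᵀ.
Eliminating b: 380651·(row 1) − 49817·(row 2) gives 34750272·a = 380651·(-106221) − 49817·(-810907) = -36175852, so a = -9043963/8687568.
Then b = ((-810907) − 49817·(-9043963/8687568))/380651 = -17323655/8687568.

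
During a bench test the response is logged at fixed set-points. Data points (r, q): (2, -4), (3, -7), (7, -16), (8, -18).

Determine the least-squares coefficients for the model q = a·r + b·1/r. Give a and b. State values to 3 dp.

a = -2.283, b = 0.661

XᵀX·[a, b]ᵀ = Xᵀq reads: 126·a + 4·b = -285;  4·a + (11209/28224)·b = -745/84.
(Σr·r = 126, Σr·1/r = 4, Σ1/r·1/r = 11209/28224, Σr·q = -285, Σ1/r·q = -745/84.)
Determinant 126·(11209/28224) − 4² = 7625/224.
a = ((-285)·(11209/28224) − 4·(-745/84))/(7625/224) = -146219/64050; b = (126·(-745/84) − 4·(-285))/(7625/224) = 1008/1525.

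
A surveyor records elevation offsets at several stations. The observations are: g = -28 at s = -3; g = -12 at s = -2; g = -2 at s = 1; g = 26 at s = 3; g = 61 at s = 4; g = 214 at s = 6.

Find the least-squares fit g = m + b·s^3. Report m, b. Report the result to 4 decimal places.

The normal equations are: 6·m + 273·b = 259;  273·m + 52275·b = 51680.
det = 6·52275 − 273² = 239121.
m = (259·52275 − 273·51680)/239121 = -189805/79707; b = (6·51680 − 273·259)/239121 = 26597/26569.

m = -2.3813, b = 1.0011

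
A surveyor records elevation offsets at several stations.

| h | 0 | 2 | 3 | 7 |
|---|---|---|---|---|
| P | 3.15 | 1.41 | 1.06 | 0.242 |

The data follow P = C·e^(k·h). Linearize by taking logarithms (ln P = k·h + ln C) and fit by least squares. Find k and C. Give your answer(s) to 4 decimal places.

With ln Pᵢ as the transformed response and hᵢ as the regressor:
XᵀX = [[62.0000, 12.0000]; [12.0000, 4]], rhs = [-9.0697, 0.1304]ᵀ  (here Σh = 12.0000, Σ(h)² = 62.0000, Σln P = 0.1304, Σh·ln P = -9.0697).
Solving (det = 104.0000): k = -0.36389, ln C = 1.12427, so C = exp(1.12427) = 3.07798.

k = -0.3639, C = 3.0780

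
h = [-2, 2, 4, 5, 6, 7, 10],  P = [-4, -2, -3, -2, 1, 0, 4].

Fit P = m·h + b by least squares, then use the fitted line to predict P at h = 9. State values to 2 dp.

P̂ = 1.94

Forming MᵀM = [[234, 32]; [32, 7]] and MᵀP = [28, -6]ᵀ gives MᵀM·[m, b]ᵀ = MᵀP.
Eliminating b: 7·(row 1) − 32·(row 2) gives 614·m = 7·28 − 32·(-6) = 388, so m = 194/307.
Then b = ((-6) − 32·(194/307))/7 = -1150/307.
At h = 9: P̂ = (194/307)·(9) + (-1150/307)·(1) = 596/307.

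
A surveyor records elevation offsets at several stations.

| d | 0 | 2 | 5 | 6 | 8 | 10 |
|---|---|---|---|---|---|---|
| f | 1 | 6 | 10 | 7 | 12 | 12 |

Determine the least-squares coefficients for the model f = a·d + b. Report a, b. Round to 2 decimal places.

a = 1.05, b = 2.60

From the data, Σd·d = 229, Σd = 31, Σ1 = 6.
Moment sums: Σd·f = 320, Σf = 48.
Δ = 229·6 − 31² = 413.
a = (320·6 − 31·48)/413 = 432/413; b = (229·48 − 31·320)/413 = 1072/413.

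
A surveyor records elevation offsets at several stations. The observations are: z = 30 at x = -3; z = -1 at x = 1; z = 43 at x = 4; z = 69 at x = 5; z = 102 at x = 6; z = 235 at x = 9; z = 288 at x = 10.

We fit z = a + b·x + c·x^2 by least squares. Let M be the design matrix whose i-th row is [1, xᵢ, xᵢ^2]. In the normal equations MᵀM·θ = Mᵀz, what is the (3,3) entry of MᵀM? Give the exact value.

18820

Row 3 ↔ basis x^2, column 3 ↔ basis x^2, so (MᵀM)_{3,3} = Σᵢ (x^2)·(x^2) = (9)·(9) + (1)·(1) + (16)·(16) + (25)·(25) + (36)·(36) + (81)·(81) + (100)·(100) = 18820.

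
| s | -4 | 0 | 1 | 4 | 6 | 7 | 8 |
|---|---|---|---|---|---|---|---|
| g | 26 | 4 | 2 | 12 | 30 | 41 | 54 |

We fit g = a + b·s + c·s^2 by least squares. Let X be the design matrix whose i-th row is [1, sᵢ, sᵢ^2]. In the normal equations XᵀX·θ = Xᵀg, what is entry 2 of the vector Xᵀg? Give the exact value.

845

Entry 2 ↔ basis s, so (Xᵀg)_{2} = Σᵢ (s)·gᵢ = (-4)·(26) + (0)·(4) + (1)·(2) + (4)·(12) + (6)·(30) + (7)·(41) + (8)·(54) = 845.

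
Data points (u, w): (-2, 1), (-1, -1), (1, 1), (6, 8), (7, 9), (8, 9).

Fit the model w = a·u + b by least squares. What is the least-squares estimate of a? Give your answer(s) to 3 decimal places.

a = 1.028

Entries of MᵀM: Σu·u = 155, Σu = 19, Σ1 = 6.
Right-hand side: Σu·w = 183, Σw = 27.
Eliminating b: 6·(row 1) − 19·(row 2) gives 569·a = 6·183 − 19·27 = 585, so a = 585/569.
Then b = (27 − 19·(585/569))/6 = 708/569.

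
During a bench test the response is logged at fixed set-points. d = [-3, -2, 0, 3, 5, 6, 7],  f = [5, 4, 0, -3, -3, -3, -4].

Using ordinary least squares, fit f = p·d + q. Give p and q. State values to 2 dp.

From the data, Σd·d = 132, Σd = 16, Σ1 = 7.
Right-hand side: Σd·f = -93, Σf = -4.
Determinant 132·7 − 16² = 668.
p = ((-93)·7 − 16·(-4))/668 = -587/668; q = (132·(-4) − 16·(-93))/668 = 240/167.

p = -0.88, q = 1.44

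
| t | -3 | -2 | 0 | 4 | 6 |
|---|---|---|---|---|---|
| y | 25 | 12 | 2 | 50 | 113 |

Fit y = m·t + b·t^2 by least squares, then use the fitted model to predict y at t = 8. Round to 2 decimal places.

Normal-equation sums: Σt·t = 65, Σt·t^2 = 245, Σt^2·t^2 = 1649.
And Σt·y = 779, Σt^2·y = 5141.
det = 65·1649 − 245² = 47160.
m = (779·1649 − 245·5141)/47160 = 4171/7860; b = (65·5141 − 245·779)/47160 = 4777/1572.
At t = 8: ŷ = (4171/7860)·(8) + (4777/1572)·(64) = 390502/1965.

ŷ = 198.73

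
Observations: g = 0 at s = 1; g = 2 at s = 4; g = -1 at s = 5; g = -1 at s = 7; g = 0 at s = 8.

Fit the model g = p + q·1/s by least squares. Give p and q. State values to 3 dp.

p = -0.098, q = 0.287

Sums needed: Σ1 = 5, Σ1/s = 481/280, Σ1/s·1/s = 89261/78400.
For Aᵀg: Σg = 0, Σ1/s·g = 11/70.
So AᵀA·[p, q]ᵀ = Aᵀg: [[5, 481/280]; [481/280, 89261/78400]]·[p, q]ᵀ = [0, 11/70]ᵀ.
Δ = 5·(89261/78400) − (481/280)² = 6717/2450.
p = (0·(89261/78400) − (481/280)·(11/70))/(6717/2450) = -5291/53736; q = (5·(11/70) − (481/280)·0)/(6717/2450) = 1925/6717.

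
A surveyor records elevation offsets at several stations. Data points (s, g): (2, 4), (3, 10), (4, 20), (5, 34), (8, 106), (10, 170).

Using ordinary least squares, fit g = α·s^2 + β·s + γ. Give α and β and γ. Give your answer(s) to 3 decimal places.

Normal-equation sums: Σs^2·s^2 = 15074, Σs^2·s = 1736, Σs^2 = 218, Σs·s = 218, Σs = 32, Σ1 = 6.
For Mᵀg: Σs^2·g = 25060, Σs·g = 2836, Σg = 344.
Normal equations: [[15074, 1736, 218]; [1736, 218, 32]; [218, 32, 6]]·[α, β, γ]ᵀ = [25060, 2836, 344]ᵀ.
Row-reducing yields α = 2559/1235, β = -974/247, γ = 3803/1235.

α = 2.072, β = -3.943, γ = 3.079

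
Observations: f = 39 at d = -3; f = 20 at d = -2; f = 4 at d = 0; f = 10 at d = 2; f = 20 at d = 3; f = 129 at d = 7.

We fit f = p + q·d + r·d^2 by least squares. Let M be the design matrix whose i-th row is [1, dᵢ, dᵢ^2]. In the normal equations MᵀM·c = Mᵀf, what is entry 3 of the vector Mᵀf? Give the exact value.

6972

Entry 3 ↔ basis d^2, so (Mᵀf)_{3} = Σᵢ (d^2)·fᵢ = (9)·(39) + (4)·(20) + (0)·(4) + (4)·(10) + (9)·(20) + (49)·(129) = 6972.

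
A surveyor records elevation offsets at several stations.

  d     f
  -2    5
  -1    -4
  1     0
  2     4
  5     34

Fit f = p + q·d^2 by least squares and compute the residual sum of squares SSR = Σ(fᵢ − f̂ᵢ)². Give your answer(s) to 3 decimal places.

The normal system MᵀM·[p, q]ᵀ = Mᵀf is [[5, 35]; [35, 659]]·[p, q]ᵀ = [39, 882]ᵀ.
Eliminating q: 659·(row 1) − 35·(row 2) gives 2070·p = 659·39 − 35·882 = -5169, so p = -1723/690.
Then q = (882 − 35·(-1723/690))/659 = 203/138.
Residuals: 371/230, -342/115, 118/115, 141/230, -32/115; SSR = 2979/230.

SSR = 12.952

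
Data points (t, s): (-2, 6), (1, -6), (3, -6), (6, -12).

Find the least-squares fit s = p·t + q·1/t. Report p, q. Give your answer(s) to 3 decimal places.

Entries of XᵀX: Σt·t = 50, Σt·1/t = 4, Σ1/t·1/t = 25/18.
Right-hand side: Σt·s = -108, Σ1/t·s = -13.
Δ = 50·(25/18) − 4² = 481/9.
p = ((-108)·(25/18) − 4·(-13))/(481/9) = -882/481; q = (50·(-13) − 4·(-108))/(481/9) = -1962/481.

p = -1.834, q = -4.079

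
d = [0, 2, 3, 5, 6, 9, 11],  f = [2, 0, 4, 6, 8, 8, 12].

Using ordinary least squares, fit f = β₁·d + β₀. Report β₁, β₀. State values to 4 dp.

β₁ = 0.9717, β₀ = 0.7170

Sums needed: Σd·d = 276, Σd = 36, Σ1 = 7.
For Xᵀf: Σd·f = 294, Σf = 40.
Eliminating β₀: 7·(row 1) − 36·(row 2) gives 636·β₁ = 7·294 − 36·40 = 618, so β₁ = 103/106.
Then β₀ = (40 − 36·(103/106))/7 = 38/53.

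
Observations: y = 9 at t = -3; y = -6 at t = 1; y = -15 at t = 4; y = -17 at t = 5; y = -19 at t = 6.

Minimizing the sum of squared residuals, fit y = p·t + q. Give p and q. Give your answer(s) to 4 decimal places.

p = -3.1429, q = -1.4286

The normal system MᵀM·[p, q]ᵀ = Mᵀy is [[87, 13]; [13, 5]]·[p, q]ᵀ = [-292, -48]ᵀ.
Δ = 87·5 − 13² = 266.
p = ((-292)·5 − 13·(-48))/266 = -22/7; q = (87·(-48) − 13·(-292))/266 = -10/7.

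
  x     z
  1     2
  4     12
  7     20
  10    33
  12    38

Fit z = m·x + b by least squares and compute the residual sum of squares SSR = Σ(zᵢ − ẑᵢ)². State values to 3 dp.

Compute the Gram sums: Σx·x = 310, Σx = 34, Σ1 = 5.
And Σx·z = 976, Σz = 105.
So MᵀM·[m, b]ᵀ = Mᵀz: [[310, 34]; [34, 5]]·[m, b]ᵀ = [976, 105]ᵀ.
Determinant 310·5 − 34² = 394.
m = (976·5 − 34·105)/394 = 655/197; b = (310·105 − 34·976)/394 = -317/197.
Residuals: 56/197, 61/197, -328/197, 268/197, -57/197; SSR = 962/197.

SSR = 4.883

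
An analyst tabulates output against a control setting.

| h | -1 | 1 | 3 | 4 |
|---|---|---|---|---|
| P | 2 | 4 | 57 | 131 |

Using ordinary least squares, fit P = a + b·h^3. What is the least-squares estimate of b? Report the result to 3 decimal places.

b = 1.999

From the data, Σ1 = 4, Σh^3 = 91, Σh^3·h^3 = 4827.
Right-hand side: ΣP = 194, Σh^3·P = 9925.
So AᵀA·[a, b]ᵀ = AᵀP: [[4, 91]; [91, 4827]]·[a, b]ᵀ = [194, 9925]ᵀ.
Eliminating b: 4827·(row 1) − 91·(row 2) gives 11027·a = 4827·194 − 91·9925 = 33263, so a = 33263/11027.
Then b = (9925 − 91·(33263/11027))/4827 = 22046/11027.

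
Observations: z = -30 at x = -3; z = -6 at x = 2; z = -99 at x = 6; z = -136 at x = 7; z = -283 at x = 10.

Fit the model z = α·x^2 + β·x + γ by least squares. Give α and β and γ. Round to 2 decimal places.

Normal-equation sums: Σx^2·x^2 = 13794, Σx^2·x = 1540, Σx^2 = 198, Σx·x = 198, Σx = 22, Σ1 = 5.
Moment sums: Σx^2·z = -38822, Σx·z = -4298, Σz = -554.
So MᵀM·[α, β, γ]ᵀ = Mᵀz: [[13794, 1540, 198]; [1540, 198, 22]; [198, 22, 5]]·[α, β, γ]ᵀ = [-38822, -4298, -554]ᵀ.
Row-reducing yields α = -52771/17633, β = 24593/17633, γ = 2526/1603.

α = -2.99, β = 1.39, γ = 1.58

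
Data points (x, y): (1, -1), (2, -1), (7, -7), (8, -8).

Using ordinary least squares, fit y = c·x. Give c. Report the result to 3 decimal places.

c = -0.983

Forming AᵀA = [[118]] and Aᵀy = [-116]ᵀ gives AᵀA·[c]ᵀ = Aᵀy.
c = (-116)/118 = -0.983051.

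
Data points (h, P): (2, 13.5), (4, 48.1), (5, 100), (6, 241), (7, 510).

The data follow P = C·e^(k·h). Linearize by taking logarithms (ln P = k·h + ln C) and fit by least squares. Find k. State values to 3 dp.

With ln Pᵢ as the transformed response and hᵢ as the regressor:
Σh = 24.0000, Σ(h)² = 130.0000, Σln P = 22.8003, Σh·ln P = 120.2740.
Equations: 130.0000·k + 24.0000·ln C = 120.2740;  24.0000·k + 5·ln C = 22.8003.
Slope k = (n·Σh·ln P − Σh·Σln P)/(n·Σ(h)² − (Σh)²) = (5·120.2740 − 24.0000·22.8003)/74.0000 = 0.73191; ln C = (Σln P − k·Σh)/n = 1.04688.

k = 0.732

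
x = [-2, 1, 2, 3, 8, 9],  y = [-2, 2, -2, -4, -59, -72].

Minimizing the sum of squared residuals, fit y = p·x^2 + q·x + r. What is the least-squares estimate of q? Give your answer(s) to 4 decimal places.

The normal system AᵀA·[p, q, r]ᵀ = Aᵀy is [[10771, 1269, 163]; [1269, 163, 21]; [163, 21, 6]]·[p, q, r]ᵀ = [-9658, -1130, -137]ᵀ.
Row-reducing yields p = -115369/119672, q = 30599/119672, r = 36823/14959.

q = 0.2557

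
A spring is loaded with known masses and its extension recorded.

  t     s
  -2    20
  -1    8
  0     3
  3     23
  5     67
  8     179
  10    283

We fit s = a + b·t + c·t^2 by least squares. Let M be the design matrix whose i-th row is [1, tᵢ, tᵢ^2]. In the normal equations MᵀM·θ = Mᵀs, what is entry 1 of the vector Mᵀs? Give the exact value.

583

Entry 1 ↔ basis 1, so (Mᵀs)_{1} = Σᵢ sᵢ = (1)·(20) + (1)·(8) + (1)·(3) + (1)·(23) + (1)·(67) + (1)·(179) + (1)·(283) = 583.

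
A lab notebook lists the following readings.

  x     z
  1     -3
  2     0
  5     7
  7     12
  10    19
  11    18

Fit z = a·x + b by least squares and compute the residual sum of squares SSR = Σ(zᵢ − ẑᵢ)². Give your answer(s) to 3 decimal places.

Entries of AᵀA: Σx·x = 300, Σx = 36, Σ1 = 6.
Moment sums: Σx·z = 504, Σz = 53.
So AᵀA·[a, b]ᵀ = Aᵀz: [[300, 36]; [36, 6]]·[a, b]ᵀ = [504, 53]ᵀ.
det = 300·6 − 36² = 504.
a = (504·6 − 36·53)/504 = 31/14; b = (300·53 − 36·504)/504 = -187/42.
Residuals: -16/21, 1/42, 8/21, 20/21, 55/42, -40/21; SSR = 293/42.

SSR = 6.976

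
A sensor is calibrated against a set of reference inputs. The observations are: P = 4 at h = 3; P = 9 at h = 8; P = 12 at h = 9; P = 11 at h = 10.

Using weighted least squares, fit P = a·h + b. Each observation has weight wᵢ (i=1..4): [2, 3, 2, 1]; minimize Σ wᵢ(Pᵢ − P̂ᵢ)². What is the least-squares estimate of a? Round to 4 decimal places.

Setting ∂/∂a … = 0 gives: 472·a + 58·b = 566;  58·a + 8·b = 70.
(Σwᵢ·h·h = 472, Σwᵢ·h = 58, Σwᵢ·1 = 8, Σwᵢ·h·P = 566, Σwᵢ·P = 70.)
Determinant 472·8 − 58² = 412.
a = (566·8 − 58·70)/412 = 117/103; b = (472·70 − 58·566)/412 = 53/103.

a = 1.1359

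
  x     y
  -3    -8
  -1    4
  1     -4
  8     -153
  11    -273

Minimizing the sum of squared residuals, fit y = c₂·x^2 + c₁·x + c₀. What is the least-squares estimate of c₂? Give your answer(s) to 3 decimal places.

c₂ = -1.971

Entries of MᵀM: Σx^2·x^2 = 18820, Σx^2·x = 1816, Σx^2 = 196, Σx·x = 196, Σx = 16, Σ1 = 5.
Right-hand side: Σx^2·y = -42897, Σx·y = -4211, Σy = -434.
Row-reducing yields c₂ = -491251/249204, c₁ = -823925/249204, c₀ = 21891/20767.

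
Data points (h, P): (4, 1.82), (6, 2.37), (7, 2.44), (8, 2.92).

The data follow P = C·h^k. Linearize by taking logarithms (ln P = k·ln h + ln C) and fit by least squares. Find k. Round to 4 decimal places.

k = 0.6350

Let Y = ln P. Fitting Y = k·ln h + ln C by least squares:
AᵀA = [[13.2429, 7.2034]; [7.2034, 4]], rhs = [6.3403, 3.4253]ᵀ  (here Σln h = 7.2034, Σ(ln h)² = 13.2429, Σln P = 3.4253, Σln h·ln P = 6.3403).
Δ = 13.2429·4 − (7.2034)² = 1.0824; k = (6.3403·4 − 7.2034·3.4253)/1.0824 = 0.63500, ln C = (13.2429·3.4253 − 7.2034·6.3403)/1.0824 = -0.28721.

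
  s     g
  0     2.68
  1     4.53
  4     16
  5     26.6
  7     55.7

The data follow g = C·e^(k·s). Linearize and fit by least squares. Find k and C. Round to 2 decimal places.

Taking logs, ln g = k·s + ln C, so regress ln g on s.
XᵀX = [[91.0000, 17.0000]; [17.0000, 5]], rhs = [57.1455, 12.5700]ᵀ  (here Σs = 17.0000, Σ(s)² = 91.0000, Σln g = 12.5700, Σs·ln g = 57.1455).
Δ = 91.0000·5 − (17.0000)² = 166.0000; k = (57.1455·5 − 17.0000·12.5700)/166.0000 = 0.43396, ln C = (91.0000·12.5700 − 17.0000·57.1455)/166.0000 = 1.03854, so C = exp(1.03854) = 2.82510.

k = 0.43, C = 2.83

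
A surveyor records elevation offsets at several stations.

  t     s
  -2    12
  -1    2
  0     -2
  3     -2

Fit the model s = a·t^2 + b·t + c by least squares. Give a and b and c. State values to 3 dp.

a = 1.475, b = -4.182, c = -2.663

The normal system MᵀM·[a, b, c]ᵀ = Mᵀs is [[98, 18, 14]; [18, 14, 0]; [14, 0, 4]]·[a, b, c]ᵀ = [32, -32, 10]ᵀ.
Row-reducing yields a = 267/181, b = -757/181, c = -482/181.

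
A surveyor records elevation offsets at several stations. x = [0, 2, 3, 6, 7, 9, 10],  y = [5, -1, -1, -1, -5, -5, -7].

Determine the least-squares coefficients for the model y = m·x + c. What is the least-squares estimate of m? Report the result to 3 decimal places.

Sums needed: Σx·x = 279, Σx = 37, Σ1 = 7.
And Σx·y = -161, Σy = -15.
Eliminating c: 7·(row 1) − 37·(row 2) gives 584·m = 7·(-161) − 37·(-15) = -572, so m = -143/146.
Then c = ((-15) − 37·(-143/146))/7 = 443/146.

m = -0.979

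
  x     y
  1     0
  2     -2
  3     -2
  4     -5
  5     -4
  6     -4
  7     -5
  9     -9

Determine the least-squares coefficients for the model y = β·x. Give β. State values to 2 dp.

β = -0.86

With design matrix A, AᵀA = [[221]] and Aᵀy = [-190]ᵀ.
β = (-190)/221 = -0.859729.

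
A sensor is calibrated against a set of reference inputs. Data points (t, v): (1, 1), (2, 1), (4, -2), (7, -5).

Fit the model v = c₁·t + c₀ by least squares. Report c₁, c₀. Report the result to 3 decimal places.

c₁ = -1.071, c₀ = 2.500

Compute the Gram sums: Σt·t = 70, Σt = 14, Σ1 = 4.
Right-hand side: Σt·v = -40, Σv = -5.
Determinant 70·4 − 14² = 84.
c₁ = ((-40)·4 − 14·(-5))/84 = -15/14; c₀ = (70·(-5) − 14·(-40))/84 = 5/2.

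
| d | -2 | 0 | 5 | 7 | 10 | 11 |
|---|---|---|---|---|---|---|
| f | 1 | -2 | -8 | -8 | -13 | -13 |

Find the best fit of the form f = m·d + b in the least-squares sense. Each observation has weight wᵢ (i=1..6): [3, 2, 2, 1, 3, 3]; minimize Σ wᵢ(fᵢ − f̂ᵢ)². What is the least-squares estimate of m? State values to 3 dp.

m = -1.088

The normal equations are: 774·m + 74·b = -961;  74·m + 14·b = -103.
det = 774·14 − 74² = 5360.
m = ((-961)·14 − 74·(-103))/5360 = -729/670; b = (774·(-103) − 74·(-961))/5360 = -538/335.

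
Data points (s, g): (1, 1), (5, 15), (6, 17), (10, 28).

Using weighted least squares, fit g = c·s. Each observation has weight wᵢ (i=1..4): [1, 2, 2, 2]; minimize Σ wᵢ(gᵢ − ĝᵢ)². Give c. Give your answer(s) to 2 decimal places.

c = 2.83

Compute the Gram sums: Σwᵢ·s·s = 323.
And Σwᵢ·s·g = 915.
MᵀWM·[c]ᵀ = MᵀWg becomes [[323]]·[c]ᵀ = [915]ᵀ.
c = 915/323 = 2.83282.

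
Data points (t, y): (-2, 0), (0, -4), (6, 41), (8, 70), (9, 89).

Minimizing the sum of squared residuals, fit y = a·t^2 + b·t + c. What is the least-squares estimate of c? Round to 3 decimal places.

c = -2.871

Sums needed: Σt^2·t^2 = 11969, Σt^2·t = 1449, Σt^2 = 185, Σt·t = 185, Σt = 21, Σ1 = 5.
And Σt^2·y = 13165, Σt·y = 1607, Σy = 196.
AᵀA·[a, b, c]ᵀ = Aᵀy becomes [[11969, 1449, 185]; [1449, 185, 21]; [185, 21, 5]]·[a, b, c]ᵀ = [13165, 1607, 196]ᵀ.
Row-reducing yields a = 19027/18508, b = 2539/2644, c = -13283/4627.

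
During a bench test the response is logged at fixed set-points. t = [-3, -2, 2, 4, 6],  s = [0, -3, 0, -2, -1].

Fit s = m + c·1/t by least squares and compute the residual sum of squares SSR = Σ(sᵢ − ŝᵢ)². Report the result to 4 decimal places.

Compute the Gram sums: Σ1 = 5, Σ1/t = 1/12, Σ1/t·1/t = 101/144.
For Aᵀs: Σs = -6, Σ1/t·s = 5/6.
So AᵀA·[m, c]ᵀ = Aᵀs: [[5, 1/12]; [1/12, 101/144]]·[m, c]ᵀ = [-6, 5/6]ᵀ.
Δ = 5·(101/144) − (1/12)² = 7/2.
m = ((-6)·(101/144) − (1/12)·(5/6))/(7/2) = -11/9; c = (5·(5/6) − (1/12)·(-6))/(7/2) = 4/3.
Residuals: 5/3, -10/9, 5/9, -10/9, 0; SSR = 50/9.

SSR = 5.5556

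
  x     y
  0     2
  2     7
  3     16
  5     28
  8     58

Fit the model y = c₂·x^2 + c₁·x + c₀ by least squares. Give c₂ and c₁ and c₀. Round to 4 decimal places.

c₂ = 0.5706, c₁ = 2.4859, c₀ = 1.6102

The normal equations are: 4818·c₂ + 672·c₁ + 102·c₀ = 4584;  672·c₂ + 102·c₁ + 18·c₀ = 666;  102·c₂ + 18·c₁ + 5·c₀ = 111.
(Σx^2·x^2 = 4818, Σx^2·x = 672, Σx^2 = 102, Σx·x = 102, Σx = 18, Σ1 = 5, Σx^2·y = 4584, Σx·y = 666, Σy = 111.)
Inverting the 3×3 Gram matrix, [c₂, c₁, c₀]ᵀ = [101/177, 440/177, 95/59]ᵀ.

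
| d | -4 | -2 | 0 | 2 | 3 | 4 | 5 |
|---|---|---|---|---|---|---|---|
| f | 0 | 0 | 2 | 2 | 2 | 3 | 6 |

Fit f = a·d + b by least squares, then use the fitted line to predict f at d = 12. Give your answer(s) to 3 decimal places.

Compute the Gram sums: Σd·d = 74, Σd = 8, Σ1 = 7.
Moment sums: Σd·f = 52, Σf = 15.
So XᵀX·[a, b]ᵀ = Xᵀf: [[74, 8]; [8, 7]]·[a, b]ᵀ = [52, 15]ᵀ.
Eliminating b: 7·(row 1) − 8·(row 2) gives 454·a = 7·52 − 8·15 = 244, so a = 122/227.
Then b = (15 − 8·(122/227))/7 = 347/227.
At d = 12: f̂ = (122/227)·(12) + (347/227)·(1) = 1811/227.

f̂ = 7.978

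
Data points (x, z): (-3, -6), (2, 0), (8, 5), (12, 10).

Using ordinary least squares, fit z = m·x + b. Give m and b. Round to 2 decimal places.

Entries of MᵀM: Σx·x = 221, Σx = 19, Σ1 = 4.
For Mᵀz: Σx·z = 178, Σz = 9.
Normal equations: [[221, 19]; [19, 4]]·[m, b]ᵀ = [178, 9]ᵀ.
Determinant 221·4 − 19² = 523.
m = (178·4 − 19·9)/523 = 541/523; b = (221·9 − 19·178)/523 = -1393/523.

m = 1.03, b = -2.66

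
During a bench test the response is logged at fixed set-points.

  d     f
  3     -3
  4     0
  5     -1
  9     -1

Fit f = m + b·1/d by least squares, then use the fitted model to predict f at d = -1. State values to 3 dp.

Sums needed: Σ1 = 4, Σ1/d = 161/180, Σ1/d·1/d = 7321/32400.
For Aᵀf: Σf = -5, Σ1/d·f = -59/45.
Δ = 4·(7321/32400) − (161/180)² = 1121/10800.
m = ((-5)·(7321/32400) − (161/180)·(-59/45))/(1121/10800) = 1391/3363; b = (4·(-59/45) − (161/180)·(-5))/(1121/10800) = -8340/1121.
At d = -1: f̂ = (1391/3363)·(1) + (-8340/1121)·(-1) = 26411/3363.

f̂ = 7.853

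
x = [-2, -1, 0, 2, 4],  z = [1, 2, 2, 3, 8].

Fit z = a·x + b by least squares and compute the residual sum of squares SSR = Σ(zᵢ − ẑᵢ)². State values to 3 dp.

SSR = 5.138

From the data, Σx·x = 25, Σx = 3, Σ1 = 5.
For Mᵀz: Σx·z = 34, Σz = 16.
Normal equations: [[25, 3]; [3, 5]]·[a, b]ᵀ = [34, 16]ᵀ.
det = 25·5 − 3² = 116.
a = (34·5 − 3·16)/116 = 61/58; b = (25·16 − 3·34)/116 = 149/58.
Residuals: 31/58, 14/29, -33/58, -97/58, 71/58; SSR = 149/29.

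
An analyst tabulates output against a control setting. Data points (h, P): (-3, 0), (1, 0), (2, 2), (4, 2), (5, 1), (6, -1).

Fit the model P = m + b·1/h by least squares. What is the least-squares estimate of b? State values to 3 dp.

AᵀA·[m, b]ᵀ = AᵀP reads: 6·m + (107/60)·b = 4;  (107/60)·m + (5369/3600)·b = 23/15.
(Σ1 = 6, Σ1/h = 107/60, Σ1/h·1/h = 5369/3600, ΣP = 4, Σ1/h·P = 23/15.)
Eliminating b: (5369/3600)·(row 1) − (107/60)·(row 2) gives (4153/720)·m = (5369/3600)·4 − (107/60)·(23/15) = 727/225, so m = 11632/20765.
Then b = ((23/15) − (107/60)·(11632/20765))/(5369/3600) = 1488/4153.

b = 0.358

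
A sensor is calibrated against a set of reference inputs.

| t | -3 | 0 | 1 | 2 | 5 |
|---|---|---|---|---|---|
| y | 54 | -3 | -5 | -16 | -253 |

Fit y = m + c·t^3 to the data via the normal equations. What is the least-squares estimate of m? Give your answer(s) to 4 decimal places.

Forming AᵀA = [[5, 107]; [107, 16419]] and Aᵀy = [-223, -33216]ᵀ gives AᵀA·[m, c]ᵀ = Aᵀy.
Δ = 5·16419 − 107² = 70646.
m = ((-223)·16419 − 107·(-33216))/70646 = -107325/70646; c = (5·(-33216) − 107·(-223))/70646 = -142219/70646.

m = -1.5192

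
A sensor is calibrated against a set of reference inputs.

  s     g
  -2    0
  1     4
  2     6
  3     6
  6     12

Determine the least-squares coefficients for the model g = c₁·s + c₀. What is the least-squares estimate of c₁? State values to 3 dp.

The normal equations are: 54·c₁ + 10·c₀ = 106;  10·c₁ + 5·c₀ = 28.
Δ = 54·5 − 10² = 170.
c₁ = (106·5 − 10·28)/170 = 25/17; c₀ = (54·28 − 10·106)/170 = 226/85.

c₁ = 1.471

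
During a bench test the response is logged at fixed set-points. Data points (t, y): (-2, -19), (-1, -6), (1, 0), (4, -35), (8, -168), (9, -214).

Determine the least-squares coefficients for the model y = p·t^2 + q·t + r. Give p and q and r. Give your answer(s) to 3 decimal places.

The normal equations are: 10931·p + 1297·q + 167·r = -28728;  1297·p + 167·q + 19·r = -3366;  167·p + 19·q + 6·r = -442.
(Σt^2·t^2 = 10931, Σt^2·t = 1297, Σt^2 = 167, Σt·t = 167, Σt = 19, Σ1 = 6, Σt^2·y = -28728, Σt·y = -3366, Σy = -442.)
Row-reducing yields p = -244337/81136, q = 23955/7376, r = -5369/40568.

p = -3.011, q = 3.248, r = -0.132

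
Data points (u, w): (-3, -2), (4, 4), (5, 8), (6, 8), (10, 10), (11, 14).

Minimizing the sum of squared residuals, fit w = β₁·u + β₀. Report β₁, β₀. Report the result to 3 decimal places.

From the data, Σu·u = 307, Σu = 33, Σ1 = 6.
And Σu·w = 364, Σw = 42.
Normal equations: [[307, 33]; [33, 6]]·[β₁, β₀]ᵀ = [364, 42]ᵀ.
Δ = 307·6 − 33² = 753.
β₁ = (364·6 − 33·42)/753 = 266/251; β₀ = (307·42 − 33·364)/753 = 294/251.

β₁ = 1.060, β₀ = 1.171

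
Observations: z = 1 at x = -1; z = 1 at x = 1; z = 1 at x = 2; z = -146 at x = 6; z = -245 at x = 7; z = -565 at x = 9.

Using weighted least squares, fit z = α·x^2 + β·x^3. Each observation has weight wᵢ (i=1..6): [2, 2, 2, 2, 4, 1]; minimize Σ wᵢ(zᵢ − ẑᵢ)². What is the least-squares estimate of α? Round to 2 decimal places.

The normal system MᵀWM·[α, β]ᵀ = MᵀWz is [[18793, 141893]; [141893, 1095481]]·[α, β]ᵀ = [-104285, -811081]ᵀ.
Eliminating β: 1095481·(row 1) − 141893·(row 2) gives 453750984·α = 1095481·(-104285) − 141893·(-811081) = 844480248, so α = 35186677/18906291.
Then β = ((-811081) − 141893·(35186677/18906291))/1095481 = -18555572/18906291.

α = 1.86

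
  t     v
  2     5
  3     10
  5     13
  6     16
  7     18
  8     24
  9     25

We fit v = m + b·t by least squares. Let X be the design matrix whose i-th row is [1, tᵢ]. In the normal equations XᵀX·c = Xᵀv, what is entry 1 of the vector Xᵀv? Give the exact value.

111

Entry 1 ↔ basis 1, so (Xᵀv)_{1} = Σᵢ vᵢ = (1)·(5) + (1)·(10) + (1)·(13) + (1)·(16) + (1)·(18) + (1)·(24) + (1)·(25) = 111.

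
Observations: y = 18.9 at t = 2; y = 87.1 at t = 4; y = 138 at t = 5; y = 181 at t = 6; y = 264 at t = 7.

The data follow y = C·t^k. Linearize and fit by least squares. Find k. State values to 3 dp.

With ln yᵢ as the transformed response and ln tᵢ as the regressor:
Σln t = 7.4265, Σ(ln t)² = 11.9895, Σln y = 23.1079, Σln t·ln y = 36.3248.
Equations: 11.9895·k + 7.4265·ln C = 36.3248;  7.4265·k + 5·ln C = 23.1079.
Δ = 11.9895·5 − (7.4265)² = 4.7940; k = (36.3248·5 − 7.4265·23.1079)/4.7940 = 2.08842, ln C = (11.9895·23.1079 − 7.4265·36.3248)/4.7940 = 1.51964.

k = 2.088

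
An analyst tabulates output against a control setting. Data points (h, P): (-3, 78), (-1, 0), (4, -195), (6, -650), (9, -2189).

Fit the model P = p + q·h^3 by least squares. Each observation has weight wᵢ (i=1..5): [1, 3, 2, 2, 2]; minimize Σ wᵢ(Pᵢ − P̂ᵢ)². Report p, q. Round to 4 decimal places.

Sums needed: Σwᵢ·1 = 10, Σwᵢ·h^3 = 1988, Σwᵢ·h^3·h^3 = 1165118.
Right-hand side: Σwᵢ·P = -5990, Σwᵢ·h^3·P = -3499428.
So AᵀWA·[p, q]ᵀ = AᵀWP: [[10, 1988]; [1988, 1165118]]·[p, q]ᵀ = [-5990, -3499428]ᵀ.
Eliminating q: 1165118·(row 1) − 1988·(row 2) gives 7699036·p = 1165118·(-5990) − 1988·(-3499428) = -22193956, so p = -5548489/1924759.
Then q = ((-3499428) − 1988·(-5548489/1924759))/1165118 = -5771540/1924759.

p = -2.8827, q = -2.9986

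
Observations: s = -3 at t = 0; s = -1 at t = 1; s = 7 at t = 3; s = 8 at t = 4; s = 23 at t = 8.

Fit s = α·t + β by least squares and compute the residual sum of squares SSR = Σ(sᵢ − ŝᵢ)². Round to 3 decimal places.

SSR = 3.794

Entries of MᵀM: Σt·t = 90, Σt = 16, Σ1 = 5.
And Σt·s = 236, Σs = 34.
Eliminating β: 5·(row 1) − 16·(row 2) gives 194·α = 5·236 − 16·34 = 636, so α = 318/97.
Then β = (34 − 16·(318/97))/5 = -358/97.
Residuals: 67/97, -57/97, 83/97, -138/97, 45/97; SSR = 368/97.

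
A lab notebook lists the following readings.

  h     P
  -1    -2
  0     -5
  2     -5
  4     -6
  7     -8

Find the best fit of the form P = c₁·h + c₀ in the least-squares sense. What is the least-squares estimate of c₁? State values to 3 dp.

Compute the Gram sums: Σh·h = 70, Σh = 12, Σ1 = 5.
Moment sums: Σh·P = -88, ΣP = -26.
Δ = 70·5 − 12² = 206.
c₁ = ((-88)·5 − 12·(-26))/206 = -64/103; c₀ = (70·(-26) − 12·(-88))/206 = -382/103.

c₁ = -0.621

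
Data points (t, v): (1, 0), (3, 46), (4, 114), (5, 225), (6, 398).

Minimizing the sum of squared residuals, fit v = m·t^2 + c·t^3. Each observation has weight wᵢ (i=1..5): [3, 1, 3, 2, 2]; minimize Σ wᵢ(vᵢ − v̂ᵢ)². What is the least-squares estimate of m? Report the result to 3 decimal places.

Setting ∂/∂m … = 0 gives: 4694·m + 25120·c = 45792;  25120·m + 137582·c = 251316.
Eliminating c: 137582·(row 1) − 25120·(row 2) gives 14795508·m = 137582·45792 − 25120·251316 = -12902976, so m = -1075248/1232959.
Then c = (251316 − 25120·(-1075248/1232959))/137582 = 2448522/1232959.

m = -0.872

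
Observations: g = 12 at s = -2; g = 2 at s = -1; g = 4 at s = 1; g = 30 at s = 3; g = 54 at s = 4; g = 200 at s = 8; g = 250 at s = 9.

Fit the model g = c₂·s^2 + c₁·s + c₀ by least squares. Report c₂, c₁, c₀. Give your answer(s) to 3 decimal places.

c₂ = 2.975, c₁ = 0.993, c₀ = 0.945

Compute the Gram sums: Σs^2·s^2 = 11012, Σs^2·s = 1324, Σs^2 = 176, Σs·s = 176, Σs = 22, Σ1 = 7.
And Σs^2·g = 34238, Σs·g = 4134, Σg = 552.
AᵀA·[c₂, c₁, c₀]ᵀ = Aᵀg becomes [[11012, 1324, 176]; [1324, 176, 22]; [176, 22, 7]]·[c₂, c₁, c₀]ᵀ = [34238, 4134, 552]ᵀ.
Row-reducing yields c₂ = 142679/47964, c₁ = 47609/47964, c₀ = 1079/1142.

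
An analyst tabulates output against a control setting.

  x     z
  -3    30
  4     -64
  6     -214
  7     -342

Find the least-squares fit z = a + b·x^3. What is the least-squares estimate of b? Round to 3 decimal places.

Setting ∂/∂a … = 0 gives: 4·a + 596·b = -590;  596·a + 169130·b = -168436.
Determinant 4·169130 − 596² = 321304.
a = ((-590)·169130 − 596·(-168436))/321304 = 150289/80326; b = (4·(-168436) − 596·(-590))/321304 = -40263/40163.

b = -1.002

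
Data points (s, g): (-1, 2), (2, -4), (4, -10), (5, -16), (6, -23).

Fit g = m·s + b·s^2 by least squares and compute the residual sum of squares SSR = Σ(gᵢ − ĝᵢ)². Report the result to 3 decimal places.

SSR = 4.280

AᵀA·[m, b]ᵀ = Aᵀg reads: 82·m + 412·b = -268;  412·m + 2194·b = -1402.
(Σs·s = 82, Σs·s^2 = 412, Σs^2·s^2 = 2194, Σs·g = -268, Σs^2·g = -1402.)
Δ = 82·2194 − 412² = 10164.
m = ((-268)·2194 − 412·(-1402))/10164 = -864/847; b = (82·(-1402) − 412·(-268))/10164 = -379/847.
Residuals: 1209/847, -144/847, 150/121, 243/847, -653/847; SSR = 3625/847.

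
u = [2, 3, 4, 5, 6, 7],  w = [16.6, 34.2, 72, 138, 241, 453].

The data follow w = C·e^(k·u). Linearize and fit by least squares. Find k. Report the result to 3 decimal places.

With ln wᵢ as the transformed response and uᵢ as the regressor:
XᵀX = [[139.0000, 27.0000]; [27.0000, 6]], rhs = [133.6784, 27.1462]ᵀ  (here Σu = 27.0000, Σ(u)² = 139.0000, Σln w = 27.1462, Σu·ln w = 133.6784).
Solving (det = 105.0000): k = 0.65831, ln C = 1.56199.

k = 0.658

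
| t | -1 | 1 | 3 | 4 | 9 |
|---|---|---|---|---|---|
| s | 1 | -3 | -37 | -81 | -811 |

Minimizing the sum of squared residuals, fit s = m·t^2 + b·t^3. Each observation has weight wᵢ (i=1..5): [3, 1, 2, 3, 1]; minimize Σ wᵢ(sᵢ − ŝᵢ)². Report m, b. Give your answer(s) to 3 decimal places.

m = -1.106, b = -0.990

The normal equations are: 7495·m + 62605·b = -70245;  62605·m + 545191·b = -608775.
(Σwᵢ·t^2·t^2 = 7495, Σwᵢ·t^2·t^3 = 62605, Σwᵢ·t^3·t^3 = 545191, Σwᵢ·t^2·s = -70245, Σwᵢ·t^3·s = -608775.)
Eliminating b: 545191·(row 1) − 62605·(row 2) gives 166820520·m = 545191·(-70245) − 62605·(-608775) = -184582920, so m = -1538191/1390171.
Then b = ((-608775) − 62605·(-1538191/1390171))/545191 = -1375670/1390171.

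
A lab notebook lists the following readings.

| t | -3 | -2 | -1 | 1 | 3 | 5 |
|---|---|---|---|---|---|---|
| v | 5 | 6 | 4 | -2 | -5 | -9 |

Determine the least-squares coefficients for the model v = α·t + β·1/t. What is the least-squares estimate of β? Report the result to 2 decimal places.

β = -1.54

Setting ∂/∂α … = 0 gives: 49·α + 6·β = -93;  6·α + (2261/900)·β = -212/15.
(Σt·t = 49, Σt·1/t = 6, Σ1/t·1/t = 2261/900, Σt·v = -93, Σ1/t·v = -212/15.)
Δ = 49·(2261/900) − 6² = 78389/900.
α = ((-93)·(2261/900) − 6·(-212/15))/(78389/900) = -133953/78389; β = (49·(-212/15) − 6·(-93))/(78389/900) = -121080/78389.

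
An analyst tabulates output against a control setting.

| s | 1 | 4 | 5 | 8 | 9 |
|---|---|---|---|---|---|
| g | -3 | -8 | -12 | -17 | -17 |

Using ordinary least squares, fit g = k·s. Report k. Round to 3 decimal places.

k = -2.053

Forming XᵀX = [[187]] and Xᵀg = [-384]ᵀ gives XᵀX·[k]ᵀ = Xᵀg.
Hence k = -384 / 187 ≈ -2.05348.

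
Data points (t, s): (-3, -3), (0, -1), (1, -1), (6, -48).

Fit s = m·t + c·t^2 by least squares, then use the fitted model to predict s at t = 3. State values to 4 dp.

ŝ = -14.8338

MᵀM·[m, c]ᵀ = Mᵀs reads: 46·m + 190·c = -280;  190·m + 1378·c = -1756.
Δ = 46·1378 − 190² = 27288.
m = ((-280)·1378 − 190·(-1756))/27288 = -725/379; c = (46·(-1756) − 190·(-280))/27288 = -383/379.
At t = 3: ŝ = (-725/379)·(3) + (-383/379)·(9) = -5622/379.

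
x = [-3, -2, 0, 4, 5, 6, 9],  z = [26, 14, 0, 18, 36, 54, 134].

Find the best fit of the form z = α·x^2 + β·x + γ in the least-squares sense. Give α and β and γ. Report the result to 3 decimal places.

Forming MᵀM = [[8835, 1099, 171]; [1099, 171, 19]; [171, 19, 7]] and Mᵀz = [14276, 1676, 282]ᵀ gives MᵀM·[α, β, γ]ᵀ = Mᵀz.
Solving the 3×3 system (Gaussian elimination) gives α = 12097/6094, β = -811/277, γ = -1583/6094.

α = 1.985, β = -2.928, γ = -0.260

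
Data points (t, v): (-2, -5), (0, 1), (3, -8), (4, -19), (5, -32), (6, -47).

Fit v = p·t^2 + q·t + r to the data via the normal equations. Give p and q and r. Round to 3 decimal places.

Entries of XᵀX: Σt^2·t^2 = 2274, Σt^2·t = 424, Σt^2 = 90, Σt·t = 90, Σt = 16, Σ1 = 6.
Right-hand side: Σt^2·v = -2888, Σt·v = -532, Σv = -110.
So XᵀX·[p, q, r]ᵀ = Xᵀv: [[2274, 424, 90]; [424, 90, 16]; [90, 16, 6]]·[p, q, r]ᵀ = [-2888, -532, -110]ᵀ.
Inverting the 3×3 Gram matrix, [p, q, r]ᵀ = [-3671/2470, 908/1235, 4939/2470]ᵀ.

p = -1.486, q = 0.735, r = 2.000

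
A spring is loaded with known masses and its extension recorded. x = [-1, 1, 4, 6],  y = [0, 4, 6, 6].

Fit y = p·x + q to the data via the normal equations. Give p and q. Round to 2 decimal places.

p = 0.83, q = 1.93

Setting ∂/∂p … = 0 gives: 54·p + 10·q = 64;  10·p + 4·q = 16.
Determinant 54·4 − 10² = 116.
p = (64·4 − 10·16)/116 = 24/29; q = (54·16 − 10·64)/116 = 56/29.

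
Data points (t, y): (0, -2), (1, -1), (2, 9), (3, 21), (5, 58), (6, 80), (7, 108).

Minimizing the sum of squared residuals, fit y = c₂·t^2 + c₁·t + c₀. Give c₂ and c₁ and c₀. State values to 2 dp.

c₂ = 1.97, c₁ = 2.15, c₀ = -3.23

The normal system XᵀX·[c₂, c₁, c₀]ᵀ = Xᵀy is [[4420, 720, 124]; [720, 124, 24]; [124, 24, 7]]·[c₂, c₁, c₀]ᵀ = [9846, 1606, 273]ᵀ.
Solving the 3×3 system (Gaussian elimination) gives c₂ = 3335/1694, c₁ = 3635/1694, c₀ = -391/121.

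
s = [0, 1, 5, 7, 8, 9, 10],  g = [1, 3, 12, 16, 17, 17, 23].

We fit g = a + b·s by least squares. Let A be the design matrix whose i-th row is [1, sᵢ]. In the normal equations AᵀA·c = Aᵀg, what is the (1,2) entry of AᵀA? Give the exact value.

Row 1 ↔ basis 1, column 2 ↔ basis s, so (AᵀA)_{1,2} = Σᵢ s = (1)·(0) + (1)·(1) + (1)·(5) + (1)·(7) + (1)·(8) + (1)·(9) + (1)·(10) = 40.

40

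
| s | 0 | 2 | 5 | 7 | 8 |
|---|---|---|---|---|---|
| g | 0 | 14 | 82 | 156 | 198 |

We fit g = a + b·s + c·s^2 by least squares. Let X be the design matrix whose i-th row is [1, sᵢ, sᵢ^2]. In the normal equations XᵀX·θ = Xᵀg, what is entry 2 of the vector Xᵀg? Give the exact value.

3114

Entry 2 ↔ basis s, so (Xᵀg)_{2} = Σᵢ (s)·gᵢ = (0)·(0) + (2)·(14) + (5)·(82) + (7)·(156) + (8)·(198) = 3114.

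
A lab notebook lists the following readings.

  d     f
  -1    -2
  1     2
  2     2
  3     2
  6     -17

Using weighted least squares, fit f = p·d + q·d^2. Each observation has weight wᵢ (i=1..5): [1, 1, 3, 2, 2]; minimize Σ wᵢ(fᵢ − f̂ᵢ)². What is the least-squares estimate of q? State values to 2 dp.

Normal-equation sums: Σwᵢ·d·d = 104, Σwᵢ·d·d^2 = 510, Σwᵢ·d^2·d^2 = 2804.
For AᵀWf: Σwᵢ·d·f = -176, Σwᵢ·d^2·f = -1164.
AᵀWA·[p, q]ᵀ = AᵀWf becomes [[104, 510]; [510, 2804]]·[p, q]ᵀ = [-176, -1164]ᵀ.
det = 104·2804 − 510² = 31516.
p = ((-176)·2804 − 510·(-1164))/31516 = 25034/7879; q = (104·(-1164) − 510·(-176))/31516 = -7824/7879.

q = -0.99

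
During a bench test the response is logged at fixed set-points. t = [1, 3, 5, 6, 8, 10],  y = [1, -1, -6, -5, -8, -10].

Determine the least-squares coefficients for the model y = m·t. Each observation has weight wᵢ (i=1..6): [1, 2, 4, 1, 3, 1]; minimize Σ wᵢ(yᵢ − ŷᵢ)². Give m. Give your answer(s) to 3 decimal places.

With design matrix M, MᵀWM = [[447]] and MᵀWy = [-447]ᵀ.
Hence m = -447 / 447 ≈ -1.

m = -1.000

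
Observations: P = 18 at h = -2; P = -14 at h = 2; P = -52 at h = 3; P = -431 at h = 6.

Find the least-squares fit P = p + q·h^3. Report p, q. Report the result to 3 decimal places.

Normal-equation sums: Σ1 = 4, Σh^3 = 243, Σh^3·h^3 = 47513.
And ΣP = -479, Σh^3·P = -94756.
Eliminating q: 47513·(row 1) − 243·(row 2) gives 131003·p = 47513·(-479) − 243·(-94756) = 266981, so p = 266981/131003.
Then q = ((-94756) − 243·(266981/131003))/47513 = -262627/131003.

p = 2.038, q = -2.005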